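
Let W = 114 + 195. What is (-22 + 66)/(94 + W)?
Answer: 44/403 ≈ 0.10918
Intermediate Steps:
W = 309
(-22 + 66)/(94 + W) = (-22 + 66)/(94 + 309) = 44/403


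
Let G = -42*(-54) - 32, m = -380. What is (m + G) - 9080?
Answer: -7224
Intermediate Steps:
G = 2236 (G = 2268 - 32 = 2236)
(m + G) - 9080 = (-380 + 2236) - 9080 = 1856 - 9080 = -7224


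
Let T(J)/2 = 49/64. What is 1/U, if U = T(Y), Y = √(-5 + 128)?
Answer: 32/49 ≈ 0.65306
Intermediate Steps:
Y = √123 ≈ 11.091
T(J) = 49/32 (T(J) = 2*(49/64) = 49/32)
U = 49/32 ≈ 1.5313
1/U = 1/(49/32) = 32/49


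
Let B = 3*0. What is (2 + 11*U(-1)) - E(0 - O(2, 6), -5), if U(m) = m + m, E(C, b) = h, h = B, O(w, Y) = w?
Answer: -20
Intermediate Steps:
B = 0
h = 0
E(C, b) = 0
U(m) = 2*m
(2 + 11*U(-1)) - E(0 - O(2, 6), -5) = (2 + 11*(2*(-1))) - 1*0 = (2 + 11*(-2)) + 0 = (2 - 22) + 0 = -20 + 0 = -20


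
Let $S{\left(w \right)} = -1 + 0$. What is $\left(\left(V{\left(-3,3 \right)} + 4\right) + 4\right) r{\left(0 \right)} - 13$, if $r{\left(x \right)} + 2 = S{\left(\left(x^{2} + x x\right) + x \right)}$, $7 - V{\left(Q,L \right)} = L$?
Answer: $-49$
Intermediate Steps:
$V{\left(Q,L \right)} = 7 - L$
$S{\left(w \right)} = -1$
$r{\left(x \right)} = -3$ ($r{\left(x \right)} = -2 - 1 = -3$)
$\left(\left(V{\left(-3,3 \right)} + 4\right) + 4\right) r{\left(0 \right)} - 13 = \left(\left(\left(7 - 3\right) + 4\right) + 4\right) \left(-3\right) - 13 = \left(\left(4 + 4\right) + 4\right) \left(-3\right) - 13 = \left(8 + 4\right) \left(-3\right) - 13 = 12 \left(-3\right) - 13 = -36 - 13 = -49$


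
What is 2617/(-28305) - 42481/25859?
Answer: -1270097708/731938995 ≈ -1.7353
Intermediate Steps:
2617/(-28305) - 42481/25859 = 2617*(-1/28305) - 42481*1/25859 = -2617/28305 - 42481/25859 = -1270097708/731938995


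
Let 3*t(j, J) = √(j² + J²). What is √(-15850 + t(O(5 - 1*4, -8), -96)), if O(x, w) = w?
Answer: √(-142650 + 24*√145)/3 ≈ 125.77*I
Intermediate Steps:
t(j, J) = √(J² + j²)/3 (t(j, J) = √(j² + J²)/3 = √(J² + j²)/3)
√(-15850 + t(O(5 - 1*4, -8), -96)) = √(-15850 + √((-96)² + (-8)²)/3) = √(-15850 + √(9216 + 64)/3) = √(-15850 + √9280/3) = √(-15850 + (8*√145)/3) = √(-15850 + 8*√145/3)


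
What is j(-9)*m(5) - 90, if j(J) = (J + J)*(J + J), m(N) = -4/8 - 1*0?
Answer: -252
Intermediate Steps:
m(N) = -½ (m(N) = -4*⅛ + 0 = -½ + 0 = -½)
j(J) = 4*J² (j(J) = (2*J)*(2*J) = 4*J²)
j(-9)*m(5) - 90 = (4*(-9)²)*(-½) - 90 = (4*81)*(-½) - 90 = 324*(-½) - 90 = -162 - 90 = -252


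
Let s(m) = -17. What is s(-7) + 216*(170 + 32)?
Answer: 43615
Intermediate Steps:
s(-7) + 216*(170 + 32) = -17 + 216*(170 + 32) = -17 + 216*202 = -17 + 43632 = 43615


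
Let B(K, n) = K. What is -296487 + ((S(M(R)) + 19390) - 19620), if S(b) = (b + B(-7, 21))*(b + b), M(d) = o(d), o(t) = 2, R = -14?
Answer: -296737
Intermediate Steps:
M(d) = 2
S(b) = 2*b*(-7 + b) (S(b) = (b - 7)*(b + b) = (-7 + b)*(2*b) = 2*b*(-7 + b))
-296487 + ((S(M(R)) + 19390) - 19620) = -296487 + ((2*2*(-7 + 2) + 19390) - 19620) = -296487 + ((2*2*(-5) + 19390) - 19620) = -296487 + ((-20 + 19390) - 19620) = -296487 + (19370 - 19620) = -296487 - 250 = -296737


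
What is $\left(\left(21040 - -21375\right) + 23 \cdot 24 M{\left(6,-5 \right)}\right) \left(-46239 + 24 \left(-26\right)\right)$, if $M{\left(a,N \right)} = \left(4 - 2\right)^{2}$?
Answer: $-2091167649$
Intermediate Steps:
$M{\left(a,N \right)} = 4$ ($M{\left(a,N \right)} = 2^{2} = 4$)
$\left(\left(21040 - -21375\right) + 23 \cdot 24 M{\left(6,-5 \right)}\right) \left(-46239 + 24 \left(-26\right)\right) = \left(\left(21040 - -21375\right) + 23 \cdot 24 \cdot 4\right) \left(-46239 + 24 \left(-26\right)\right) = \left(\left(21040 + 21375\right) + 552 \cdot 4\right) \left(-46239 - 624\right) = \left(42415 + 2208\right) \left(-46863\right) = 44623 \left(-46863\right) = -2091167649$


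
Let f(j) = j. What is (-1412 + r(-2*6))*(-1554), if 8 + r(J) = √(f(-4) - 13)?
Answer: 2206680 - 1554*I*√17 ≈ 2.2067e+6 - 6407.3*I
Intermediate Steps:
r(J) = -8 + I*√17 (r(J) = -8 + √(-4 - 13) = -8 + √(-17) = -8 + I*√17)
(-1412 + r(-2*6))*(-1554) = (-1412 + (-8 + I*√17))*(-1554) = (-1420 + I*√17)*(-1554) = 2206680 - 1554*I*√17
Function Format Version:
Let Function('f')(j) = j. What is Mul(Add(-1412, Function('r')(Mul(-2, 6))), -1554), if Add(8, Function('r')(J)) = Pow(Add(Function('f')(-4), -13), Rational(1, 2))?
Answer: Add(2206680, Mul(-1554, I, Pow(17, Rational(1, 2)))) ≈ Add(2.2067e+6, Mul(-6407.3, I))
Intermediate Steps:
Function('r')(J) = Add(-8, Mul(I, Pow(17, Rational(1, 2)))) (Function('r')(J) = Add(-8, Pow(Add(-4, -13), Rational(1, 2))) = Add(-8, Pow(-17, Rational(1, 2))) = Add(-8, Mul(I, Pow(17, Rational(1, 2)))))
Mul(Add(-1412, Function('r')(Mul(-2, 6))), -1554) = Mul(Add(-1412, Add(-8, Mul(I, Pow(17, Rational(1, 2))))), -1554) = Mul(Add(-1420, Mul(I, Pow(17, Rational(1, 2)))), -1554) = Add(2206680, Mul(-1554, I, Pow(17, Rational(1, 2))))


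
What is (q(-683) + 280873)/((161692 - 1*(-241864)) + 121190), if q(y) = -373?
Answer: 140250/262373 ≈ 0.53454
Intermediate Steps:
(q(-683) + 280873)/((161692 - 1*(-241864)) + 121190) = (-373 + 280873)/((161692 - 1*(-241864)) + 121190) = 280500/((161692 + 241864) + 121190) = 280500/(403556 + 121190) = 280500/524746 = 280500*(1/524746) = 140250/262373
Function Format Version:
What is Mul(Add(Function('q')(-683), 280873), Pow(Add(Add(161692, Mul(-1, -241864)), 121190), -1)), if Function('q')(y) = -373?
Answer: Rational(140250, 262373) ≈ 0.53454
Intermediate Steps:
Mul(Add(Function('q')(-683), 280873), Pow(Add(Add(161692, Mul(-1, -241864)), 121190), -1)) = Mul(Add(-373, 280873), Pow(Add(Add(161692, Mul(-1, -241864)), 121190), -1)) = Mul(280500, Pow(Add(Add(161692, 241864), 121190), -1)) = Mul(280500, Pow(Add(403556, 121190), -1)) = Mul(280500, Pow(524746, -1)) = Mul(280500, Rational(1, 524746)) = Rational(140250, 262373)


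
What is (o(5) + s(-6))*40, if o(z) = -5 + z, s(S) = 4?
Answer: 160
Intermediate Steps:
(o(5) + s(-6))*40 = ((-5 + 5) + 4)*40 = (0 + 4)*40 = 4*40 = 160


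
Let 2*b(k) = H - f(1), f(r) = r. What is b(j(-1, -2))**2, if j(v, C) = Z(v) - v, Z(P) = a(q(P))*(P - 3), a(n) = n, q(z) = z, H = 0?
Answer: 1/4 ≈ 0.25000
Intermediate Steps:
Z(P) = P*(-3 + P) (Z(P) = P*(P - 3) = P*(-3 + P))
j(v, C) = -v + v*(-3 + v) (j(v, C) = v*(-3 + v) - v = -v + v*(-3 + v))
b(k) = -1/2 (b(k) = (0 - 1*1)/2 = (0 - 1)/2 = (1/2)*(-1) = -1/2)
b(j(-1, -2))**2 = (-1/2)**2 = 1/4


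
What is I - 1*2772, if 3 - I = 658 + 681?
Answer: -4108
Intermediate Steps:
I = -1336 (I = 3 - (658 + 681) = 3 - 1*1339 = 3 - 1339 = -1336)
I - 1*2772 = -1336 - 1*2772 = -1336 - 2772 = -4108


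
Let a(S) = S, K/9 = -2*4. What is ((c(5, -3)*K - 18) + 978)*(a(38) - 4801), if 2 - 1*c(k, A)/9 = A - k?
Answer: 26291760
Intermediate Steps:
K = -72 (K = 9*(-2*4) = 9*(-8) = -72)
c(k, A) = 18 - 9*A + 9*k (c(k, A) = 18 - 9*(A - k) = 18 + (-9*A + 9*k) = 18 - 9*A + 9*k)
((c(5, -3)*K - 18) + 978)*(a(38) - 4801) = (((18 - 9*(-3) + 9*5)*(-72) - 18) + 978)*(38 - 4801) = (((18 + 27 + 45)*(-72) - 18) + 978)*(-4763) = ((90*(-72) - 18) + 978)*(-4763) = ((-6480 - 18) + 978)*(-4763) = (-6498 + 978)*(-4763) = -5520*(-4763) = 26291760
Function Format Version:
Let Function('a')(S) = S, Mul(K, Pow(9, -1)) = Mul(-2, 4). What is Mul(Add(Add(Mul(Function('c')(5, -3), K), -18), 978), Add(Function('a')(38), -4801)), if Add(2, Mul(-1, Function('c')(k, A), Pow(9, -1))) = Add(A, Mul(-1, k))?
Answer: 26291760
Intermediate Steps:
K = -72 (K = Mul(9, Mul(-2, 4)) = Mul(9, -8) = -72)
Function('c')(k, A) = Add(18, Mul(-9, A), Mul(9, k)) (Function('c')(k, A) = Add(18, Mul(-9, Add(A, Mul(-1, k)))) = Add(18, Add(Mul(-9, A), Mul(9, k))) = Add(18, Mul(-9, A), Mul(9, k)))
Mul(Add(Add(Mul(Function('c')(5, -3), K), -18), 978), Add(Function('a')(38), -4801)) = Mul(Add(Add(Mul(Add(18, Mul(-9, -3), Mul(9, 5)), -72), -18), 978), Add(38, -4801)) = Mul(Add(Add(Mul(Add(18, 27, 45), -72), -18), 978), -4763) = Mul(Add(Add(Mul(90, -72), -18), 978), -4763) = Mul(Add(Add(-6480, -18), 978), -4763) = Mul(Add(-6498, 978), -4763) = Mul(-5520, -4763) = 26291760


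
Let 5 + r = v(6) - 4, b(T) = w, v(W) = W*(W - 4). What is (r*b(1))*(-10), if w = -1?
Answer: 30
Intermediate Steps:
v(W) = W*(-4 + W)
b(T) = -1
r = 3 (r = -5 + (6*(-4 + 6) - 4) = -5 + (6*2 - 4) = -5 + (12 - 4) = -5 + 8 = 3)
(r*b(1))*(-10) = (3*(-1))*(-10) = -3*(-10) = 30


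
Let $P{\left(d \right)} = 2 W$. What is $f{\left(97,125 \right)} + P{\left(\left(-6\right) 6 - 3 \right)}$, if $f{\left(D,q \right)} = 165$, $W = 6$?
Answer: $177$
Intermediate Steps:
$P{\left(d \right)} = 12$ ($P{\left(d \right)} = 2 \cdot 6 = 12$)
$f{\left(97,125 \right)} + P{\left(\left(-6\right) 6 - 3 \right)} = 165 + 12 = 177$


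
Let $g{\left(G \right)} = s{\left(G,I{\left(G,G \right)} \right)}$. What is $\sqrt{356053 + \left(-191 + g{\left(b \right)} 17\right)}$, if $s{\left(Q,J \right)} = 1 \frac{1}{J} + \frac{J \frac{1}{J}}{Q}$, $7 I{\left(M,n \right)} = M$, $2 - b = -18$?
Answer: $\frac{4 \sqrt{556045}}{5} \approx 596.55$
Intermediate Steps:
$b = 20$ ($b = 2 - -18 = 2 + 18 = 20$)
$I{\left(M,n \right)} = \frac{M}{7}$
$s{\left(Q,J \right)} = \frac{1}{J} + \frac{1}{Q}$ ($s{\left(Q,J \right)} = \frac{1}{J} + 1 \frac{1}{Q} = \frac{1}{J} + \frac{1}{Q}$)
$g{\left(G \right)} = \frac{8}{G}$ ($g{\left(G \right)} = \frac{\frac{G}{7} + G}{\frac{G}{7} G} = \frac{\frac{7}{G} \frac{8 G}{7}}{G} = \frac{8}{G}$)
$\sqrt{356053 + \left(-191 + g{\left(b \right)} 17\right)} = \sqrt{356053 - \left(191 - \frac{8}{20} \cdot 17\right)} = \sqrt{356053 - \left(191 - 8 \cdot \frac{1}{20} \cdot 17\right)} = \sqrt{356053 + \left(-191 + \frac{2}{5} \cdot 17\right)} = \sqrt{356053 + \left(-191 + \frac{34}{5}\right)} = \sqrt{356053 - \frac{921}{5}} = \sqrt{\frac{1779344}{5}} = \frac{4 \sqrt{556045}}{5}$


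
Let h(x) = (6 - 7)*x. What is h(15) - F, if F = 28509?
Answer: -28524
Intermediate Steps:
h(x) = -x
h(15) - F = -1*15 - 1*28509 = -15 - 28509 = -28524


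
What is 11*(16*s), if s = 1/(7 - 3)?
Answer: 44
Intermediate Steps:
s = 1/4 ≈ 0.25000
11*(16*s) = 11*(16*(1/4)) = 11*4 = 44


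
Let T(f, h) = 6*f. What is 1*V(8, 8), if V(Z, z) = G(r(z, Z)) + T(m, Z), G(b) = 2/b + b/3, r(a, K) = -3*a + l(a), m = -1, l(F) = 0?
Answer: -169/12 ≈ -14.083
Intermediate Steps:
r(a, K) = -3*a (r(a, K) = -3*a + 0 = -3*a)
G(b) = 2/b + b/3 (G(b) = 2/b + b*(1/3) = 2/b + b/3)
V(Z, z) = -6 - z - 2/(3*z) (V(Z, z) = (2/((-3*z)) + (-3*z)/3) + 6*(-1) = (2*(-1/(3*z)) - z) - 6 = (-2/(3*z) - z) - 6 = (-z - 2/(3*z)) - 6 = -6 - z - 2/(3*z))
1*V(8, 8) = 1*(-6 - 1*8 - 2/3/8) = 1*(-6 - 8 - 2/3*1/8) = 1*(-6 - 8 - 1/12) = 1*(-169/12) = -169/12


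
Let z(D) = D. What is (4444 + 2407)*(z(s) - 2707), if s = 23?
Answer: -18388084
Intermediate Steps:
(4444 + 2407)*(z(s) - 2707) = (4444 + 2407)*(23 - 2707) = 6851*(-2684) = -18388084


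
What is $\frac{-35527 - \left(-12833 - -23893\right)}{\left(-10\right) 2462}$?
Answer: $\frac{46587}{24620} \approx 1.8922$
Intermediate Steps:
$\frac{-35527 - \left(-12833 - -23893\right)}{\left(-10\right) 2462} = \frac{-35527 - \left(-12833 + 23893\right)}{-24620} = \left(-35527 - 11060\right) \left(- \frac{1}{24620}\right) = \left(-46587\right) \left(- \frac{1}{24620}\right) = \frac{46587}{24620}$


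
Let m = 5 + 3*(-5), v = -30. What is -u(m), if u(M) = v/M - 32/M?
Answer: -31/5 ≈ -6.2000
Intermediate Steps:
m = -10 (m = 5 - 15 = -10)
u(M) = -62/M (u(M) = -30/M - 32/M = -62/M)
-u(m) = -(-62)/(-10) = -(-62)*(-1)/10 = -1*31/5 = -31/5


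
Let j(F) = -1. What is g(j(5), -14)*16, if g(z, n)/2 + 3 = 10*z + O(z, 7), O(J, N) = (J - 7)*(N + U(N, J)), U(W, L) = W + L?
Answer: -3744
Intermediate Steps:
U(W, L) = L + W
O(J, N) = (-7 + J)*(J + 2*N) (O(J, N) = (J - 7)*(N + (J + N)) = (-7 + J)*(J + 2*N))
g(z, n) = -202 + 20*z + 2*z*(7 + z) (g(z, n) = -6 + 2*(10*z + (-14*7 - 7*z + z*7 + z*(z + 7))) = -6 + 2*(10*z + (-98 - 7*z + 7*z + z*(7 + z))) = -6 + 2*(10*z + (-98 + z*(7 + z))) = -6 + 2*(-98 + 10*z + z*(7 + z)) = -6 + (-196 + 20*z + 2*z*(7 + z)) = -202 + 20*z + 2*z*(7 + z))
g(j(5), -14)*16 = (-202 + 2*(-1)² + 34*(-1))*16 = (-202 + 2*1 - 34)*16 = (-202 + 2 - 34)*16 = -234*16 = -3744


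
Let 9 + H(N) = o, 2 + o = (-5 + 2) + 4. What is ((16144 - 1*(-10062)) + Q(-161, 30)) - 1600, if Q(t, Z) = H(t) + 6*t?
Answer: 23630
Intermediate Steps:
o = -1 (o = -2 + ((-5 + 2) + 4) = -2 + (-3 + 4) = -2 + 1 = -1)
H(N) = -10 (H(N) = -9 - 1 = -10)
Q(t, Z) = -10 + 6*t
((16144 - 1*(-10062)) + Q(-161, 30)) - 1600 = ((16144 - 1*(-10062)) + (-10 + 6*(-161))) - 1600 = ((16144 + 10062) + (-10 - 966)) - 1600 = (26206 - 976) - 1600 = 25230 - 1600 = 23630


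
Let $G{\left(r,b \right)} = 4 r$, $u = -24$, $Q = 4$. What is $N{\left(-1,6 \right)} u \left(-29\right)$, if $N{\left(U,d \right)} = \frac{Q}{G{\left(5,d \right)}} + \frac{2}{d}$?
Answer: $\frac{1856}{5} \approx 371.2$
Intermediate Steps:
$N{\left(U,d \right)} = \frac{1}{5} + \frac{2}{d}$ ($N{\left(U,d \right)} = \frac{4}{4 \cdot 5} + \frac{2}{d} = \frac{4}{20} + \frac{2}{d} = 4 \cdot \frac{1}{20} + \frac{2}{d} = \frac{1}{5} + \frac{2}{d}$)
$N{\left(-1,6 \right)} u \left(-29\right) = \frac{10 + 6}{5 \cdot 6} \left(-24\right) \left(-29\right) = \frac{1}{5} \cdot \frac{1}{6} \cdot 16 \left(-24\right) \left(-29\right) = \frac{8}{15} \left(-24\right) \left(-29\right) = \left(- \frac{64}{5}\right) \left(-29\right) = \frac{1856}{5}$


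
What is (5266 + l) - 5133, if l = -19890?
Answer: -19757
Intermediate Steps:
(5266 + l) - 5133 = (5266 - 19890) - 5133 = -14624 - 5133 = -19757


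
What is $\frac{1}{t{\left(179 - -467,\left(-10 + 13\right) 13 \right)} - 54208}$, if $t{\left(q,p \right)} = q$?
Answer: $- \frac{1}{53562} \approx -1.867 \cdot 10^{-5}$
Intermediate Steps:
$\frac{1}{t{\left(179 - -467,\left(-10 + 13\right) 13 \right)} - 54208} = \frac{1}{\left(179 - -467\right) - 54208} = \frac{1}{\left(179 + 467\right) - 54208} = \frac{1}{646 - 54208} = \frac{1}{-53562} = - \frac{1}{53562}$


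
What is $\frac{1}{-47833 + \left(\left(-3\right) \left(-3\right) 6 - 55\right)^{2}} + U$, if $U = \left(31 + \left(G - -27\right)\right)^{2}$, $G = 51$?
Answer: $\frac{568291991}{47832} \approx 11881.0$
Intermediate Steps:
$U = 11881$ ($U = \left(31 + \left(51 - -27\right)\right)^{2} = \left(31 + \left(51 + 27\right)\right)^{2} = \left(31 + 78\right)^{2} = 109^{2} = 11881$)
$\frac{1}{-47833 + \left(\left(-3\right) \left(-3\right) 6 - 55\right)^{2}} + U = \frac{1}{-47833 + \left(\left(-3\right) \left(-3\right) 6 - 55\right)^{2}} + 11881 = \frac{1}{-47833 + \left(9 \cdot 6 - 55\right)^{2}} + 11881 = \frac{1}{-47833 + \left(54 - 55\right)^{2}} + 11881 = \frac{1}{-47833 + \left(-1\right)^{2}} + 11881 = \frac{1}{-47833 + 1} + 11881 = \frac{1}{-47832} + 11881 = - \frac{1}{47832} + 11881 = \frac{568291991}{47832}$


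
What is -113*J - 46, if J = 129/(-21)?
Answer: 4537/7 ≈ 648.14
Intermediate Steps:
J = -43/7 (J = 129*(-1/21) = -43/7 ≈ -6.1429)
-113*J - 46 = -113*(-43/7) - 46 = 4859/7 - 46 = 4537/7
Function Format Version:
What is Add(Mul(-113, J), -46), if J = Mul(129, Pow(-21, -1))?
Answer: Rational(4537, 7) ≈ 648.14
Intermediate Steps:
J = Rational(-43, 7) (J = Mul(129, Rational(-1, 21)) = Rational(-43, 7) ≈ -6.1429)
Add(Mul(-113, J), -46) = Add(Mul(-113, Rational(-43, 7)), -46) = Add(Rational(4859, 7), -46) = Rational(4537, 7)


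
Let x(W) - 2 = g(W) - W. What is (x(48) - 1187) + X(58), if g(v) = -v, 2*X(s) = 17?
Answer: -2545/2 ≈ -1272.5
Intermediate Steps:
X(s) = 17/2 (X(s) = (½)*17 = 17/2)
x(W) = 2 - 2*W (x(W) = 2 + (-W - W) = 2 - 2*W)
(x(48) - 1187) + X(58) = ((2 - 2*48) - 1187) + 17/2 = ((2 - 96) - 1187) + 17/2 = (-94 - 1187) + 17/2 = -1281 + 17/2 = -2545/2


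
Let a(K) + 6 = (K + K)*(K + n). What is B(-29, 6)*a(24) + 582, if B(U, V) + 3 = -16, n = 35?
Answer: -53112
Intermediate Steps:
B(U, V) = -19 (B(U, V) = -3 - 16 = -19)
a(K) = -6 + 2*K*(35 + K) (a(K) = -6 + (K + K)*(K + 35) = -6 + (2*K)*(35 + K) = -6 + 2*K*(35 + K))
B(-29, 6)*a(24) + 582 = -19*(-6 + 2*24² + 70*24) + 582 = -19*(-6 + 2*576 + 1680) + 582 = -19*(-6 + 1152 + 1680) + 582 = -19*2826 + 582 = -53694 + 582 = -53112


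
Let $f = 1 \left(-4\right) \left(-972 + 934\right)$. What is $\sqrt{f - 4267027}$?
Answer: $25 i \sqrt{6827} \approx 2065.6 i$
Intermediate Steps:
$f = 152$ ($f = \left(-4\right) \left(-38\right) = 152$)
$\sqrt{f - 4267027} = \sqrt{152 - 4267027} = \sqrt{-4266875} = 25 i \sqrt{6827}$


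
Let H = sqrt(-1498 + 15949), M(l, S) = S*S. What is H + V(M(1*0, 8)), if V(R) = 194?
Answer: 194 + sqrt(14451) ≈ 314.21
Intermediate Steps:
M(l, S) = S**2
H = sqrt(14451) ≈ 120.21
H + V(M(1*0, 8)) = sqrt(14451) + 194 = 194 + sqrt(14451)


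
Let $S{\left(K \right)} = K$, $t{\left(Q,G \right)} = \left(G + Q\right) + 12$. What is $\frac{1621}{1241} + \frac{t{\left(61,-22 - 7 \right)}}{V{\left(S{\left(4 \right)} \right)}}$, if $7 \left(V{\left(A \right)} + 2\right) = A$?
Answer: $- \frac{183009}{6205} \approx -29.494$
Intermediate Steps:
$t{\left(Q,G \right)} = 12 + G + Q$
$V{\left(A \right)} = -2 + \frac{A}{7}$
$\frac{1621}{1241} + \frac{t{\left(61,-22 - 7 \right)}}{V{\left(S{\left(4 \right)} \right)}} = \frac{1621}{1241} + \frac{12 - 29 + 61}{-2 + \frac{1}{7} \cdot 4} = 1621 \cdot \frac{1}{1241} + \frac{12 - 29 + 61}{-2 + \frac{4}{7}} = \frac{1621}{1241} + \frac{44}{- \frac{10}{7}} = \frac{1621}{1241} + 44 \left(- \frac{7}{10}\right) = \frac{1621}{1241} - \frac{154}{5} = - \frac{183009}{6205}$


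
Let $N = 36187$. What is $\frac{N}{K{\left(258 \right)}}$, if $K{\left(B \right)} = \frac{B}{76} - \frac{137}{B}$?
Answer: $\frac{88694337}{7019} \approx 12636.0$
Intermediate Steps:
$K{\left(B \right)} = - \frac{137}{B} + \frac{B}{76}$ ($K{\left(B \right)} = B \frac{1}{76} - \frac{137}{B} = \frac{B}{76} - \frac{137}{B} = - \frac{137}{B} + \frac{B}{76}$)
$\frac{N}{K{\left(258 \right)}} = \frac{36187}{- \frac{137}{258} + \frac{1}{76} \cdot 258} = \frac{36187}{\left(-137\right) \frac{1}{258} + \frac{129}{38}} = \frac{36187}{- \frac{137}{258} + \frac{129}{38}} = \frac{36187}{\frac{7019}{2451}} = 36187 \cdot \frac{2451}{7019} = \frac{88694337}{7019}$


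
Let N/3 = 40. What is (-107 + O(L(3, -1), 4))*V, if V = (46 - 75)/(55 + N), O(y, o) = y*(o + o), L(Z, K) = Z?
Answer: 2407/175 ≈ 13.754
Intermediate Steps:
N = 120 (N = 3*40 = 120)
O(y, o) = 2*o*y (O(y, o) = y*(2*o) = 2*o*y)
V = -29/175 (V = (46 - 75)/(55 + 120) = -29/175 ≈ -0.16571)
(-107 + O(L(3, -1), 4))*V = (-107 + 2*4*3)*(-29/175) = (-107 + 24)*(-29/175) = -83*(-29/175) = 2407/175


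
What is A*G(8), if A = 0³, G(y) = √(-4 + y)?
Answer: 0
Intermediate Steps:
A = 0
A*G(8) = 0*√(-4 + 8) = 0*√4 = 0*2 = 0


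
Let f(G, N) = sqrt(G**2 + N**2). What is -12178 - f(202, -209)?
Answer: -12178 - sqrt(84485) ≈ -12469.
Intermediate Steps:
-12178 - f(202, -209) = -12178 - sqrt(202**2 + (-209)**2) = -12178 - sqrt(40804 + 43681) = -12178 - sqrt(84485)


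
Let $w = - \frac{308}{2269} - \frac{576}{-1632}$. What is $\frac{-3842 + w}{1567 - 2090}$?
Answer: $\frac{148189088}{20173679} \approx 7.3457$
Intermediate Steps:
$w = \frac{8378}{38573}$ ($w = \left(-308\right) \frac{1}{2269} - - \frac{6}{17} = - \frac{308}{2269} + \frac{6}{17} = \frac{8378}{38573} \approx 0.2172$)
$\frac{-3842 + w}{1567 - 2090} = \frac{-3842 + \frac{8378}{38573}}{1567 - 2090} = - \frac{148189088}{38573 \left(-523\right)} = \left(- \frac{148189088}{38573}\right) \left(- \frac{1}{523}\right) = \frac{148189088}{20173679}$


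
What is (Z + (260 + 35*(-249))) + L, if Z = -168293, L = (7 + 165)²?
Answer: -147164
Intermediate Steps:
L = 29584 (L = 172² = 29584)
(Z + (260 + 35*(-249))) + L = (-168293 + (260 + 35*(-249))) + 29584 = (-168293 + (260 - 8715)) + 29584 = (-168293 - 8455) + 29584 = -176748 + 29584 = -147164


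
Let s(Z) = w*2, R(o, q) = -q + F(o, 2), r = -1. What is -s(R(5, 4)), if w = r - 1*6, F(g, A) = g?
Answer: 14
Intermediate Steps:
R(o, q) = o - q (R(o, q) = -q + o = o - q)
w = -7 (w = -1 - 1*6 = -1 - 6 = -7)
s(Z) = -14 (s(Z) = -7*2 = -14)
-s(R(5, 4)) = -1*(-14) = 14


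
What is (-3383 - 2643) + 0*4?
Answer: -6026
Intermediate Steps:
(-3383 - 2643) + 0*4 = -6026 + 0 = -6026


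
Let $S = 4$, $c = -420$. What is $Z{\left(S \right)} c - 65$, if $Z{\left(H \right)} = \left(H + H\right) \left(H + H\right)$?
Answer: $-26945$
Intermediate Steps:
$Z{\left(H \right)} = 4 H^{2}$ ($Z{\left(H \right)} = 2 H 2 H = 4 H^{2}$)
$Z{\left(S \right)} c - 65 = 4 \cdot 4^{2} \left(-420\right) - 65 = 4 \cdot 16 \left(-420\right) - 65 = 64 \left(-420\right) - 65 = -26880 - 65 = -26945$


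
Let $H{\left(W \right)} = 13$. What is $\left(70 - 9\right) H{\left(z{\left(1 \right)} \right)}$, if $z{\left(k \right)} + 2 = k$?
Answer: $793$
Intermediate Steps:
$z{\left(k \right)} = -2 + k$
$\left(70 - 9\right) H{\left(z{\left(1 \right)} \right)} = \left(70 - 9\right) 13 = 61 \cdot 13 = 793$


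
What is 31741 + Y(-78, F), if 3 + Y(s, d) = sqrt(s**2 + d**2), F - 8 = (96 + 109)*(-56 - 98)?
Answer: 31738 + 2*sqrt(249041482) ≈ 63300.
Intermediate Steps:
F = -31562 (F = 8 + (96 + 109)*(-56 - 98) = 8 + 205*(-154) = 8 - 31570 = -31562)
Y(s, d) = -3 + sqrt(d**2 + s**2) (Y(s, d) = -3 + sqrt(s**2 + d**2) = -3 + sqrt(d**2 + s**2))
31741 + Y(-78, F) = 31741 + (-3 + sqrt((-31562)**2 + (-78)**2)) = 31741 + (-3 + sqrt(996159844 + 6084)) = 31741 + (-3 + sqrt(996165928)) = 31741 + (-3 + 2*sqrt(249041482)) = 31738 + 2*sqrt(249041482)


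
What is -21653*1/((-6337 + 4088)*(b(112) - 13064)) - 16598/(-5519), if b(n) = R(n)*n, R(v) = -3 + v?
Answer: 31834037205/10624869736 ≈ 2.9962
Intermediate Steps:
b(n) = n*(-3 + n) (b(n) = (-3 + n)*n = n*(-3 + n))
-21653*1/((-6337 + 4088)*(b(112) - 13064)) - 16598/(-5519) = -21653*1/((-6337 + 4088)*(112*(-3 + 112) - 13064)) - 16598/(-5519) = -21653*(-1/(2249*(112*109 - 13064))) - 16598*(-1/5519) = -21653*(-1/(2249*(12208 - 13064))) + 16598/5519 = -21653/((-2249*(-856))) + 16598/5519 = -21653/1925144 + 16598/5519 = 31834037205/10624869736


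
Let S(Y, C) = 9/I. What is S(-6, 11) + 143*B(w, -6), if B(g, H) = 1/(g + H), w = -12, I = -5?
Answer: -877/90 ≈ -9.7444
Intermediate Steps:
B(g, H) = 1/(H + g)
S(Y, C) = -9/5 (S(Y, C) = 9/(-5) = 9*(-1/5) = -9/5)
S(-6, 11) + 143*B(w, -6) = -9/5 + 143/(-6 - 12) = -9/5 + 143/(-18) = -9/5 + 143*(-1/18) = -9/5 - 143/18 = -877/90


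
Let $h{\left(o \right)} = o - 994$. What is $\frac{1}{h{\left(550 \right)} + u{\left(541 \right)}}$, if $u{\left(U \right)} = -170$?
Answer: $- \frac{1}{614} \approx -0.0016287$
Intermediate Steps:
$h{\left(o \right)} = -994 + o$
$\frac{1}{h{\left(550 \right)} + u{\left(541 \right)}} = \frac{1}{\left(-994 + 550\right) - 170} = \frac{1}{-444 - 170} = \frac{1}{-614} = - \frac{1}{614}$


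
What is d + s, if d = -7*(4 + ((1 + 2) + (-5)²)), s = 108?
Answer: -116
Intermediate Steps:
d = -224 (d = -7*(4 + (3 + 25)) = -7*(4 + 28) = -7*32 = -224)
d + s = -224 + 108 = -116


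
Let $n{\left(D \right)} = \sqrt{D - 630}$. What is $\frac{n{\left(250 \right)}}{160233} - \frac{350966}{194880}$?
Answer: $- \frac{25069}{13920} + \frac{2 i \sqrt{95}}{160233} \approx -1.8009 + 0.00012166 i$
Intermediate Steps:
$n{\left(D \right)} = \sqrt{-630 + D}$
$\frac{n{\left(250 \right)}}{160233} - \frac{350966}{194880} = \frac{\sqrt{-630 + 250}}{160233} - \frac{350966}{194880} = \sqrt{-380} \cdot \frac{1}{160233} - \frac{25069}{13920} = 2 i \sqrt{95} \cdot \frac{1}{160233} - \frac{25069}{13920} = \frac{2 i \sqrt{95}}{160233} - \frac{25069}{13920} = - \frac{25069}{13920} + \frac{2 i \sqrt{95}}{160233}$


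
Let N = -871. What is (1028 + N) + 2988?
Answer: 3145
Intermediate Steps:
(1028 + N) + 2988 = (1028 - 871) + 2988 = 157 + 2988 = 3145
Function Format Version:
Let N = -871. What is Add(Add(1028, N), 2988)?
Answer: 3145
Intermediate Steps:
Add(Add(1028, N), 2988) = Add(Add(1028, -871), 2988) = Add(157, 2988) = 3145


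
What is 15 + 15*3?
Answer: 60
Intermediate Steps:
15 + 15*3 = 15 + 45 = 60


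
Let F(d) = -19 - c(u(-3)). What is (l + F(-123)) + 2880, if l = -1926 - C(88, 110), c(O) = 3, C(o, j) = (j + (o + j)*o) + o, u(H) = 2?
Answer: -16690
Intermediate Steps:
C(o, j) = j + o + o*(j + o) (C(o, j) = (j + (j + o)*o) + o = (j + o*(j + o)) + o = j + o + o*(j + o))
F(d) = -22 (F(d) = -19 - 1*3 = -19 - 3 = -22)
l = -19548 (l = -1926 - (110 + 88 + 88**2 + 110*88) = -1926 - (110 + 88 + 7744 + 9680) = -1926 - 1*17622 = -1926 - 17622 = -19548)
(l + F(-123)) + 2880 = (-19548 - 22) + 2880 = -19570 + 2880 = -16690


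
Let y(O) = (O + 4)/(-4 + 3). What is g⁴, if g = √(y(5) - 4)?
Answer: 169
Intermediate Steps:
y(O) = -4 - O (y(O) = (4 + O)/(-1) = (4 + O)*(-1) = -4 - O)
g = I*√13 (g = √((-4 - 1*5) - 4) = √((-4 - 5) - 4) = √(-9 - 4) = √(-13) = I*√13 ≈ 3.6056*I)
g⁴ = (I*√13)⁴ = 169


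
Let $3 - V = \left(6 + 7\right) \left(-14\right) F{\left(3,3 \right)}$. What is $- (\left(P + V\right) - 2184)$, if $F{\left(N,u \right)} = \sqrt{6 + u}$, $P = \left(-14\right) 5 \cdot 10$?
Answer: $2335$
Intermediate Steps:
$P = -700$ ($P = \left(-70\right) 10 = -700$)
$V = 549$ ($V = 3 - \left(6 + 7\right) \left(-14\right) \sqrt{6 + 3} = 3 - 13 \left(-14\right) \sqrt{9} = 3 - \left(-182\right) 3 = 3 - -546 = 3 + 546 = 549$)
$- (\left(P + V\right) - 2184) = - (\left(-700 + 549\right) - 2184) = - (-151 - 2184) = \left(-1\right) \left(-2335\right) = 2335$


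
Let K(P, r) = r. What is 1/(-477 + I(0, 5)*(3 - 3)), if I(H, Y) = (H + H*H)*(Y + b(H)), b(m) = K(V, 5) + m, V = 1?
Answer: -1/477 ≈ -0.0020964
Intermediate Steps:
b(m) = 5 + m
I(H, Y) = (H + H**2)*(5 + H + Y) (I(H, Y) = (H + H*H)*(Y + (5 + H)) = (H + H**2)*(5 + H + Y))
1/(-477 + I(0, 5)*(3 - 3)) = 1/(-477 + (0*(5 + 0 + 5 + 0*5 + 0*(5 + 0)))*(3 - 3)) = 1/(-477 + (0*(5 + 0 + 5 + 0 + 0*5))*0) = 1/(-477 + (0*(5 + 0 + 5 + 0 + 0))*0) = 1/(-477 + (0*10)*0) = 1/(-477 + 0*0) = 1/(-477 + 0) = 1/(-477) = -1/477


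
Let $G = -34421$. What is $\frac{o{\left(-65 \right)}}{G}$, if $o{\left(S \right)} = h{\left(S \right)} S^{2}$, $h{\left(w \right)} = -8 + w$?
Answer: $\frac{308425}{34421} \approx 8.9604$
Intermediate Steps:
$o{\left(S \right)} = S^{2} \left(-8 + S\right)$ ($o{\left(S \right)} = \left(-8 + S\right) S^{2} = S^{2} \left(-8 + S\right)$)
$\frac{o{\left(-65 \right)}}{G} = \frac{\left(-65\right)^{2} \left(-8 - 65\right)}{-34421} = 4225 \left(-73\right) \left(- \frac{1}{34421}\right) = \left(-308425\right) \left(- \frac{1}{34421}\right) = \frac{308425}{34421}$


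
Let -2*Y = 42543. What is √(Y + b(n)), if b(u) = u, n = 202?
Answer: I*√84278/2 ≈ 145.15*I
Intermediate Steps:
Y = -42543/2 (Y = -½*42543 = -42543/2 ≈ -21272.)
√(Y + b(n)) = √(-42543/2 + 202) = √(-42139/2) = I*√84278/2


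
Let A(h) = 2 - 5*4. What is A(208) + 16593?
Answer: 16575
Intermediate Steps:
A(h) = -18 (A(h) = 2 - 20 = -18)
A(208) + 16593 = -18 + 16593 = 16575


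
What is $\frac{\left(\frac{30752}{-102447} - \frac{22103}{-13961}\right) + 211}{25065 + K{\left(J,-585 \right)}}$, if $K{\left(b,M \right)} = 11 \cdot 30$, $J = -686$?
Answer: $\frac{13200889522}{1579196429955} \approx 0.0083592$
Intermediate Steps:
$K{\left(b,M \right)} = 330$
$\frac{\left(\frac{30752}{-102447} - \frac{22103}{-13961}\right) + 211}{25065 + K{\left(J,-585 \right)}} = \frac{\left(\frac{30752}{-102447} - \frac{22103}{-13961}\right) + 211}{25065 + 330} = \frac{\left(30752 \left(- \frac{1}{102447}\right) - - \frac{961}{607}\right) + 211}{25395} = \left(\left(- \frac{30752}{102447} + \frac{961}{607}\right) + 211\right) \frac{1}{25395} = \left(\frac{79785103}{62185329} + 211\right) \frac{1}{25395} = \frac{13200889522}{62185329} \cdot \frac{1}{25395} = \frac{13200889522}{1579196429955}$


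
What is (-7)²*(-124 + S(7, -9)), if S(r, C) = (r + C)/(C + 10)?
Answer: -6174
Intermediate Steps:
S(r, C) = (C + r)/(10 + C)
(-7)²*(-124 + S(7, -9)) = (-7)²*(-124 + (-9 + 7)/(10 - 9)) = 49*(-124 - 2/1) = 49*(-124 + 1*(-2)) = 49*(-124 - 2) = 49*(-126) = -6174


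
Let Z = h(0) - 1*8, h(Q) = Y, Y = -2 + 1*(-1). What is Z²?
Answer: 121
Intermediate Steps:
Y = -3 (Y = -2 - 1 = -3)
h(Q) = -3
Z = -11 (Z = -3 - 1*8 = -3 - 8 = -11)
Z² = (-11)² = 121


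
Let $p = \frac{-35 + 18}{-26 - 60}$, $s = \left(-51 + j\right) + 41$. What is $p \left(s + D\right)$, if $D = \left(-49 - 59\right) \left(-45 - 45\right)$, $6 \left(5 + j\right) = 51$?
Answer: $\frac{330259}{172} \approx 1920.1$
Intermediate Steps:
$j = \frac{7}{2}$ ($j = -5 + \frac{1}{6} \cdot 51 = -5 + \frac{17}{2} = \frac{7}{2} \approx 3.5$)
$s = - \frac{13}{2}$ ($s = \left(-51 + \frac{7}{2}\right) + 41 = - \frac{95}{2} + 41 = - \frac{13}{2} \approx -6.5$)
$p = \frac{17}{86}$ ($p = - \frac{17}{-86} = \left(-17\right) \left(- \frac{1}{86}\right) = \frac{17}{86} \approx 0.19767$)
$D = 9720$ ($D = \left(-108\right) \left(-90\right) = 9720$)
$p \left(s + D\right) = \frac{17 \left(- \frac{13}{2} + 9720\right)}{86} = \frac{17}{86} \cdot \frac{19427}{2} = \frac{330259}{172}$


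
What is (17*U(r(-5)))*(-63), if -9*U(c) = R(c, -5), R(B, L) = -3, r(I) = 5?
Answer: -357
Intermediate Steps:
U(c) = ⅓ (U(c) = -⅑*(-3) = ⅓)
(17*U(r(-5)))*(-63) = (17*(⅓))*(-63) = (17/3)*(-63) = -357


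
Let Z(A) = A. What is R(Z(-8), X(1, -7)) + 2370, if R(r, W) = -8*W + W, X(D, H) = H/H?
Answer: 2363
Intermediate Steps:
X(D, H) = 1
R(r, W) = -7*W
R(Z(-8), X(1, -7)) + 2370 = -7*1 + 2370 = -7 + 2370 = 2363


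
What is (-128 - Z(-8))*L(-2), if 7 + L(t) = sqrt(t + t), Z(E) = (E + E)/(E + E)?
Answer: 903 - 258*I ≈ 903.0 - 258.0*I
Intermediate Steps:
Z(E) = 1 (Z(E) = (2*E)/((2*E)) = (2*E)*(1/(2*E)) = 1)
L(t) = -7 + sqrt(2)*sqrt(t) (L(t) = -7 + sqrt(t + t) = -7 + sqrt(2*t) = -7 + sqrt(2)*sqrt(t))
(-128 - Z(-8))*L(-2) = (-128 - 1*1)*(-7 + sqrt(2)*sqrt(-2)) = (-128 - 1)*(-7 + sqrt(2)*(I*sqrt(2))) = -129*(-7 + 2*I) = 903 - 258*I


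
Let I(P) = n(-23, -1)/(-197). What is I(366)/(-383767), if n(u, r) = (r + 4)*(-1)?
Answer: -3/75602099 ≈ -3.9681e-8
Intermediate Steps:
n(u, r) = -4 - r (n(u, r) = (4 + r)*(-1) = -4 - r)
I(P) = 3/197 (I(P) = (-4 - 1*(-1))/(-197) = (-4 + 1)*(-1/197) = -3*(-1/197) = 3/197)
I(366)/(-383767) = (3/197)/(-383767) = (3/197)*(-1/383767) = -3/75602099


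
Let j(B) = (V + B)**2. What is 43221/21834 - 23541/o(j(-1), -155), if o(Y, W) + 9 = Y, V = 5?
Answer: -24461507/7278 ≈ -3361.0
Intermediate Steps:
j(B) = (5 + B)**2
o(Y, W) = -9 + Y
43221/21834 - 23541/o(j(-1), -155) = 43221/21834 - 23541/(-9 + (5 - 1)**2) = 43221*(1/21834) - 23541/(-9 + 4**2) = 14407/7278 - 23541/(-9 + 16) = 14407/7278 - 23541/7 = 14407/7278 - 23541*1/7 = 14407/7278 - 3363 = -24461507/7278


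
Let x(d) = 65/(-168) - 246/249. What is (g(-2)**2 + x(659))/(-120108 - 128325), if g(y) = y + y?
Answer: -203933/3464149752 ≈ -5.8870e-5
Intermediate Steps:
g(y) = 2*y
x(d) = -19171/13944 (x(d) = 65*(-1/168) - 246*1/249 = -65/168 - 82/83 = -19171/13944)
(g(-2)**2 + x(659))/(-120108 - 128325) = ((2*(-2))**2 - 19171/13944)/(-120108 - 128325) = ((-4)**2 - 19171/13944)/(-248433) = (16 - 19171/13944)*(-1/248433) = (203933/13944)*(-1/248433) = -203933/3464149752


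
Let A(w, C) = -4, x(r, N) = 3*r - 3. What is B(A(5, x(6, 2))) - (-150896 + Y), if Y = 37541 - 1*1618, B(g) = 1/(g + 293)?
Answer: 33227198/289 ≈ 1.1497e+5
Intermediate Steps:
x(r, N) = -3 + 3*r
B(g) = 1/(293 + g)
Y = 35923 (Y = 37541 - 1618 = 35923)
B(A(5, x(6, 2))) - (-150896 + Y) = 1/(293 - 4) - (-150896 + 35923) = 1/289 - 1*(-114973) = 1/289 + 114973 = 33227198/289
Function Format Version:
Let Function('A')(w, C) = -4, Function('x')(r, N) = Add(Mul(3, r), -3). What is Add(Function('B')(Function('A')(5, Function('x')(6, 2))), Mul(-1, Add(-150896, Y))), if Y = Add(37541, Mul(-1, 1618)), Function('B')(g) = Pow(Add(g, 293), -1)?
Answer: Rational(33227198, 289) ≈ 1.1497e+5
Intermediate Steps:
Function('x')(r, N) = Add(-3, Mul(3, r))
Function('B')(g) = Pow(Add(293, g), -1)
Y = 35923 (Y = Add(37541, -1618) = 35923)
Add(Function('B')(Function('A')(5, Function('x')(6, 2))), Mul(-1, Add(-150896, Y))) = Add(Pow(Add(293, -4), -1), Mul(-1, Add(-150896, 35923))) = Add(Pow(289, -1), Mul(-1, -114973)) = Add(Rational(1, 289), 114973) = Rational(33227198, 289)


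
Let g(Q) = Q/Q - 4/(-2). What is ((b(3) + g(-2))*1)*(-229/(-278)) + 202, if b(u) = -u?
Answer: 202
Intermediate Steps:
g(Q) = 3 (g(Q) = 1 - 4*(-½) = 1 + 2 = 3)
((b(3) + g(-2))*1)*(-229/(-278)) + 202 = ((-1*3 + 3)*1)*(-229/(-278)) + 202 = ((-3 + 3)*1)*(-229*(-1/278)) + 202 = (0*1)*(229/278) + 202 = 0*(229/278) + 202 = 0 + 202 = 202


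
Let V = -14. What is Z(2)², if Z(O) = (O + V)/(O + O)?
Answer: 9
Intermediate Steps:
Z(O) = (-14 + O)/(2*O) (Z(O) = (O - 14)/(O + O) = (-14 + O)/((2*O)) = (-14 + O)*(1/(2*O)) = (-14 + O)/(2*O))
Z(2)² = ((½)*(-14 + 2)/2)² = ((½)*(½)*(-12))² = (-3)² = 9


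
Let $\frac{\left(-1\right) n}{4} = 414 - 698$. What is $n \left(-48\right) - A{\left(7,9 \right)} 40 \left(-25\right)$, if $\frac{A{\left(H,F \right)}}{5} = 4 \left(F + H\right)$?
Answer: $265472$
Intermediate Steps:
$A{\left(H,F \right)} = 20 F + 20 H$ ($A{\left(H,F \right)} = 5 \cdot 4 \left(F + H\right) = 5 \left(4 F + 4 H\right) = 20 F + 20 H$)
$n = 1136$ ($n = - 4 \left(414 - 698\right) = \left(-4\right) \left(-284\right) = 1136$)
$n \left(-48\right) - A{\left(7,9 \right)} 40 \left(-25\right) = 1136 \left(-48\right) - \left(20 \cdot 9 + 20 \cdot 7\right) 40 \left(-25\right) = -54528 - \left(180 + 140\right) 40 \left(-25\right) = -54528 - 320 \cdot 40 \left(-25\right) = -54528 - 12800 \left(-25\right) = -54528 - -320000 = -54528 + 320000 = 265472$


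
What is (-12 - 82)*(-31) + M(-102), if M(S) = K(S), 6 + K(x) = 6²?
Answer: 2944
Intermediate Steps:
K(x) = 30 (K(x) = -6 + 6² = -6 + 36 = 30)
M(S) = 30
(-12 - 82)*(-31) + M(-102) = (-12 - 82)*(-31) + 30 = -94*(-31) + 30 = 2914 + 30 = 2944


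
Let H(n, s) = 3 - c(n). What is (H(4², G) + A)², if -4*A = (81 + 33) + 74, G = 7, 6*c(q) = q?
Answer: 19600/9 ≈ 2177.8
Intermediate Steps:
c(q) = q/6
H(n, s) = 3 - n/6
A = -47 (A = -((81 + 33) + 74)/4 = -(114 + 74)/4 = -¼*188 = -47)
(H(4², G) + A)² = ((3 - ⅙*4²) - 47)² = ((3 - ⅙*16) - 47)² = ((3 - 8/3) - 47)² = (⅓ - 47)² = (-140/3)² = 19600/9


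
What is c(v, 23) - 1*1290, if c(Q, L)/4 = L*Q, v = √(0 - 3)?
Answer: -1290 + 92*I*√3 ≈ -1290.0 + 159.35*I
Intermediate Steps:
v = I*√3 (v = √(-3) = I*√3 ≈ 1.732*I)
c(Q, L) = 4*L*Q (c(Q, L) = 4*(L*Q) = 4*L*Q)
c(v, 23) - 1*1290 = 4*23*(I*√3) - 1*1290 = 92*I*√3 - 1290 = -1290 + 92*I*√3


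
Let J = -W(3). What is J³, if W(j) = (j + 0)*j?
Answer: -729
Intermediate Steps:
W(j) = j² (W(j) = j*j = j²)
J = -9 (J = -1*3² = -1*9 = -9)
J³ = (-9)³ = -729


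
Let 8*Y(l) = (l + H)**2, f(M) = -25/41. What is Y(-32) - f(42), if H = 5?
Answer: 30089/328 ≈ 91.735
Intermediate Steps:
f(M) = -25/41 (f(M) = -25*1/41 = -25/41)
Y(l) = (5 + l)**2/8 (Y(l) = (l + 5)**2/8 = (5 + l)**2/8)
Y(-32) - f(42) = (5 - 32)**2/8 - 1*(-25/41) = (1/8)*(-27)**2 + 25/41 = (1/8)*729 + 25/41 = 729/8 + 25/41 = 30089/328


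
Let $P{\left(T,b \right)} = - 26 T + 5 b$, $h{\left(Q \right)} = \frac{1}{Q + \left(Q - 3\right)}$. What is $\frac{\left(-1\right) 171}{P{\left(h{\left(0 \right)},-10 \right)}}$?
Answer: $\frac{513}{124} \approx 4.1371$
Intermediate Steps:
$h{\left(Q \right)} = \frac{1}{-3 + 2 Q}$ ($h{\left(Q \right)} = \frac{1}{Q + \left(-3 + Q\right)} = \frac{1}{-3 + 2 Q}$)
$\frac{\left(-1\right) 171}{P{\left(h{\left(0 \right)},-10 \right)}} = \frac{\left(-1\right) 171}{- \frac{26}{-3 + 2 \cdot 0} + 5 \left(-10\right)} = - \frac{171}{- \frac{26}{-3 + 0} - 50} = - \frac{171}{- \frac{26}{-3} - 50} = - \frac{171}{\left(-26\right) \left(- \frac{1}{3}\right) - 50} = - \frac{171}{\frac{26}{3} - 50} = - \frac{171}{- \frac{124}{3}} = \left(-171\right) \left(- \frac{3}{124}\right) = \frac{513}{124}$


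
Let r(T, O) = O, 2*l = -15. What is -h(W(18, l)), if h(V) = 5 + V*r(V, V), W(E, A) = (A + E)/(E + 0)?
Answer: -769/144 ≈ -5.3403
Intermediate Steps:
l = -15/2 (l = (1/2)*(-15) = -15/2 ≈ -7.5000)
W(E, A) = (A + E)/E
h(V) = 5 + V**2 (h(V) = 5 + V*V = 5 + V**2)
-h(W(18, l)) = -(5 + ((-15/2 + 18)/18)**2) = -(5 + ((1/18)*(21/2))**2) = -(5 + (7/12)**2) = -(5 + 49/144) = -1*769/144 = -769/144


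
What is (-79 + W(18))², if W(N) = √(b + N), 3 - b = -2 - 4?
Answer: 6268 - 474*√3 ≈ 5447.0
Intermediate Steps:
b = 9 (b = 3 - (-2 - 4) = 3 - 1*(-6) = 3 + 6 = 9)
W(N) = √(9 + N)
(-79 + W(18))² = (-79 + √(9 + 18))² = (-79 + √27)² = (-79 + 3*√3)²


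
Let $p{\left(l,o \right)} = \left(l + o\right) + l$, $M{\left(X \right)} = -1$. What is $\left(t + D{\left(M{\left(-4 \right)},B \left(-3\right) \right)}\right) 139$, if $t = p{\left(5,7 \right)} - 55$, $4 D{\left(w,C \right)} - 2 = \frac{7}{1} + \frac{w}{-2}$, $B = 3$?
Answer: $- \frac{39615}{8} \approx -4951.9$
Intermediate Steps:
$p{\left(l,o \right)} = o + 2 l$
$D{\left(w,C \right)} = \frac{9}{4} - \frac{w}{8}$ ($D{\left(w,C \right)} = \frac{1}{2} + \frac{\frac{7}{1} + \frac{w}{-2}}{4} = \frac{1}{2} + \frac{7 \cdot 1 + w \left(- \frac{1}{2}\right)}{4} = \frac{1}{2} + \frac{7 - \frac{w}{2}}{4} = \frac{1}{2} - \left(- \frac{7}{4} + \frac{w}{8}\right) = \frac{9}{4} - \frac{w}{8}$)
$t = -38$ ($t = \left(7 + 2 \cdot 5\right) - 55 = \left(7 + 10\right) - 55 = 17 - 55 = -38$)
$\left(t + D{\left(M{\left(-4 \right)},B \left(-3\right) \right)}\right) 139 = \left(-38 + \left(\frac{9}{4} - - \frac{1}{8}\right)\right) 139 = \left(-38 + \left(\frac{9}{4} + \frac{1}{8}\right)\right) 139 = \left(-38 + \frac{19}{8}\right) 139 = \left(- \frac{285}{8}\right) 139 = - \frac{39615}{8}$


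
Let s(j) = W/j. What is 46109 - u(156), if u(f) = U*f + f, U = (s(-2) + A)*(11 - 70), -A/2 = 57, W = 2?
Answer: -1012507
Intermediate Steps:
A = -114 (A = -2*57 = -114)
s(j) = 2/j
U = 6785 (U = (2/(-2) - 114)*(11 - 70) = (2*(-1/2) - 114)*(-59) = (-1 - 114)*(-59) = -115*(-59) = 6785)
u(f) = 6786*f (u(f) = 6785*f + f = 6786*f)
46109 - u(156) = 46109 - 6786*156 = 46109 - 1*1058616 = 46109 - 1058616 = -1012507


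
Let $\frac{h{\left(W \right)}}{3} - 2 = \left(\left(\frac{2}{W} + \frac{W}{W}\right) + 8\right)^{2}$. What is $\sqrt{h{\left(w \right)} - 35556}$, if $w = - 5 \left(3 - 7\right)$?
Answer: $\frac{i \sqrt{3530157}}{10} \approx 187.89 i$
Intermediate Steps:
$w = 20$ ($w = \left(-5\right) \left(-4\right) = 20$)
$h{\left(W \right)} = 6 + 3 \left(9 + \frac{2}{W}\right)^{2}$ ($h{\left(W \right)} = 6 + 3 \left(\left(\frac{2}{W} + \frac{W}{W}\right) + 8\right)^{2} = 6 + 3 \left(\left(\frac{2}{W} + 1\right) + 8\right)^{2} = 6 + 3 \left(\left(1 + \frac{2}{W}\right) + 8\right)^{2} = 6 + 3 \left(9 + \frac{2}{W}\right)^{2}$)
$\sqrt{h{\left(w \right)} - 35556} = \sqrt{\left(249 + \frac{12}{400} + \frac{108}{20}\right) - 35556} = \sqrt{\left(249 + 12 \cdot \frac{1}{400} + 108 \cdot \frac{1}{20}\right) - 35556} = \sqrt{\left(249 + \frac{3}{100} + \frac{27}{5}\right) - 35556} = \sqrt{\frac{25443}{100} - 35556} = \sqrt{- \frac{3530157}{100}} = \frac{i \sqrt{3530157}}{10}$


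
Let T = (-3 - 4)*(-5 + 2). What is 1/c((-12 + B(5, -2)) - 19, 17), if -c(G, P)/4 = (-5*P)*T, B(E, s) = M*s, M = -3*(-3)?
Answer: 1/7140 ≈ 0.00014006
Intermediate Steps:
M = 9
B(E, s) = 9*s
T = 21 (T = -7*(-3) = 21)
c(G, P) = 420*P (c(G, P) = -4*(-5*P)*21 = -(-420)*P = 420*P)
1/c((-12 + B(5, -2)) - 19, 17) = 1/(420*17) = 1/7140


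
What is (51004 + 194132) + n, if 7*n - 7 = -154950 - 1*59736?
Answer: 1501273/7 ≈ 2.1447e+5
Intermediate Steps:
n = -214679/7 (n = 1 + (-154950 - 1*59736)/7 = 1 + (-154950 - 59736)/7 = 1 + (1/7)*(-214686) = 1 - 214686/7 = -214679/7 ≈ -30668.)
(51004 + 194132) + n = (51004 + 194132) - 214679/7 = 245136 - 214679/7 = 1501273/7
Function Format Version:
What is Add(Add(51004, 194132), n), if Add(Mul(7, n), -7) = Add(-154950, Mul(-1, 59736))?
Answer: Rational(1501273, 7) ≈ 2.1447e+5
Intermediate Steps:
n = Rational(-214679, 7) (n = Add(1, Mul(Rational(1, 7), Add(-154950, Mul(-1, 59736)))) = Add(1, Mul(Rational(1, 7), Add(-154950, -59736))) = Add(1, Mul(Rational(1, 7), -214686)) = Add(1, Rational(-214686, 7)) = Rational(-214679, 7) ≈ -30668.)
Add(Add(51004, 194132), n) = Add(Add(51004, 194132), Rational(-214679, 7)) = Add(245136, Rational(-214679, 7)) = Rational(1501273, 7)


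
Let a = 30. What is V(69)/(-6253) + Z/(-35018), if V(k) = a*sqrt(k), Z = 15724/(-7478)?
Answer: 3931/65466151 - 30*sqrt(69)/6253 ≈ -0.039793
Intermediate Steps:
Z = -7862/3739 (Z = 15724*(-1/7478) = -7862/3739 ≈ -2.1027)
V(k) = 30*sqrt(k)
V(69)/(-6253) + Z/(-35018) = (30*sqrt(69))/(-6253) - 7862/3739/(-35018) = (30*sqrt(69))*(-1/6253) - 7862/3739*(-1/35018) = -30*sqrt(69)/6253 + 3931/65466151 = 3931/65466151 - 30*sqrt(69)/6253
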